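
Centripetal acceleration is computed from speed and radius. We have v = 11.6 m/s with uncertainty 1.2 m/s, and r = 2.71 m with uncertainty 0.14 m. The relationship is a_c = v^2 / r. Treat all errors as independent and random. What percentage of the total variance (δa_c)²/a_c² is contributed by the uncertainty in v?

94.1%

(δa_c/a_c)² = (2·δv/v)² + (-1·δr/r)²
  v term: (2×0.103)² = 0.0428
  r term: (-1×0.0517)² = 0.00267
Total = 0.0455. Share from v = 0.0428/0.0455 = 0.941.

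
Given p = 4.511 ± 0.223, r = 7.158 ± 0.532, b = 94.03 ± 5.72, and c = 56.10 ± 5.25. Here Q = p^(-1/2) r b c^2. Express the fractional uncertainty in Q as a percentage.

21.2%

Relative error in a monomial: (δQ/Q)² = Σ (nᵢ · δxᵢ/xᵢ)².
  (−½·δp/p)² = (-0.5×0.0494)² = 0.000611;  (1·δr/r)² = (1×0.0743)² = 0.00552;  (1·δb/b)² = (1×0.0608)² = 0.00370;  (2·δc/c)² = (2×0.0936)² = 0.0350
δQ/Q = √(0.0449) = 0.212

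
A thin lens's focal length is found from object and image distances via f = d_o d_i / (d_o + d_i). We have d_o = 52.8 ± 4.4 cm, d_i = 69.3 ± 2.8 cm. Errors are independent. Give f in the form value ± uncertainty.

30.0 ± 1.51 cm

∂f/∂d_o = (d_i/(d_o+d_i))² = 0.322;  ∂f/∂d_i = (d_o/(d_o+d_i))² = 0.187
δf = √((∂f/∂d_o · δd_o)² + (∂f/∂d_i · δd_i)²) = √(2.01 + 0.274) = 1.51 cm
f = 30.0 cm.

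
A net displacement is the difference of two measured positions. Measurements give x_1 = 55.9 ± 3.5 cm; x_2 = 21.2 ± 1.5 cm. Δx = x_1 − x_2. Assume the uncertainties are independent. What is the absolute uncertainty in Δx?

Sums and differences: (δΔx)² = Σ (cᵢ δxᵢ)².
  (δx_1)² = 12.2;  (δx_2)² = 2.25
δΔx = √(14.5) = 3.81 cm

3.81 cm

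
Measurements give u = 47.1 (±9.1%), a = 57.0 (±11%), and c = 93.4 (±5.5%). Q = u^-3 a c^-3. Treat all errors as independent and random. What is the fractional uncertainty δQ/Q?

For a monomial Q ∝ u^-3, a, c^-3, fractional errors add in quadrature:
  (-3·δu/u)² = (-3×0.0910)² = 0.0745;  (1·δa/a)² = (1×0.110)² = 0.0121;  (-3·δc/c)² = (-3×0.0550)² = 0.0272
δQ/Q = √(0.114) = 0.337

0.337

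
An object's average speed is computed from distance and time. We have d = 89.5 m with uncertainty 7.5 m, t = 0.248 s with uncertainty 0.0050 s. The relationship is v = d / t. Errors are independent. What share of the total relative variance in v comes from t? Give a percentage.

(δv/v)² = (1·δd/d)² + (-1·δt/t)²
  d term: (1×0.0838)² = 0.00702
  t term: (-1×0.0202)² = 0.000406
Total = 0.00743. Share from t = 0.000406/0.00743 = 0.0547.

5.47%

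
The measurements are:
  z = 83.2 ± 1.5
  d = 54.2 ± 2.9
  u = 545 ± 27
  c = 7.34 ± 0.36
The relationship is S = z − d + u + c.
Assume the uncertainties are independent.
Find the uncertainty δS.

Sums and differences: (δS)² = Σ (cᵢ δxᵢ)².
  (δz)² = 2.25;  (δd)² = 8.41;  (δu)² = 729;  (δc)² = 0.130
δS = √(740) = 27.2

27.2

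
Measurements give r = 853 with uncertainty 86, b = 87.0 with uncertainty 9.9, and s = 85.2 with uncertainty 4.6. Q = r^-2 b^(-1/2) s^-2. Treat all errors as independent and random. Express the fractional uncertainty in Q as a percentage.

23.6%

Q is a product of powers, so relative uncertainties combine in quadrature:
  (-2·δr/r)² = (-2×0.101)² = 0.0407;  (−½·δb/b)² = (-0.5×0.114)² = 0.00324;  (-2·δs/s)² = (-2×0.0540)² = 0.0117
δQ/Q = √(0.0556) = 0.236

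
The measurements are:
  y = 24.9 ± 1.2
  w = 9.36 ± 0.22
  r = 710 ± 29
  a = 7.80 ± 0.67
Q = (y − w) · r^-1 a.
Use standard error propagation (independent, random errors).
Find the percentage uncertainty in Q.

Let u = y − w = 15.5. δu = √(δy² + δw²) = √(1.44 + 0.0484) = 1.22, so δu/u = 0.0785.
Q is then a monomial in u, r, a:
δQ/Q = √((δu/u)² + (-1·δr/r)² + (1·δa/a)²) = √(0.00616 + 0.00167 + 0.00738) = 0.123

12.3%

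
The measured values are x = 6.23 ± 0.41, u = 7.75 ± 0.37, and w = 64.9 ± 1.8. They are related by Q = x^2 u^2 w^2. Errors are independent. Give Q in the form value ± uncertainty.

(9.82 ± 1.69) × 10^6

Since Q is a product/quotient, work with relative uncertainties:
  (2·δx/x)² = (2×0.0658)² = 0.0173;  (2·δu/u)² = (2×0.0477)² = 0.00912;  (2·δw/w)² = (2×0.0277)² = 0.00308
δQ/Q = √(0.0295) = 0.172
Q = 9.82e+06, so δQ = 0.172 × 9.82e+06 = 1.69e+06.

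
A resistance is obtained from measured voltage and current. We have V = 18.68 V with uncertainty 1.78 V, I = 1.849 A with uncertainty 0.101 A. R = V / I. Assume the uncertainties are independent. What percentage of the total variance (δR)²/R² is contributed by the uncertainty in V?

75.3%

(δR/R)² = (1·δV/V)² + (-1·δI/I)²
  V term: (1×0.0953)² = 0.00908
  I term: (-1×0.0546)² = 0.00298
Total = 0.0121. Share from V = 0.00908/0.0121 = 0.753.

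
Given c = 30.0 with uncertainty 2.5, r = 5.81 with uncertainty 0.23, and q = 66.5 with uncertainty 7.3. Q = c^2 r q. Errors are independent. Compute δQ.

70700

Since Q is a product/quotient, work with relative uncertainties:
  (2·δc/c)² = (2×0.0833)² = 0.0278;  (1·δr/r)² = (1×0.0396)² = 0.00157;  (1·δq/q)² = (1×0.110)² = 0.0121
δQ/Q = √(0.0414) = 0.203
Q = 3.48e+05, so δQ = 0.203 × 3.48e+05 = 70700.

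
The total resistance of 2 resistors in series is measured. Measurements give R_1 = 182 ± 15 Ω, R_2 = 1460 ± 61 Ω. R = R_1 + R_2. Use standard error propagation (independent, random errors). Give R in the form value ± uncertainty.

1640 ± 62.8 Ω

Sums and differences: (δR)² = Σ (cᵢ δxᵢ)².
  (δR_1)² = 225;  (δR_2)² = 3720
δR = √(3950) = 62.8 Ω
R = 1640 Ω.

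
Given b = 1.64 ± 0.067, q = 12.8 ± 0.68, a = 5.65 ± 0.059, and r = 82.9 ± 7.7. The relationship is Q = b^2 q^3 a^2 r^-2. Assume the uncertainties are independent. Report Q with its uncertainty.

26.2 ± 6.78

Each factor contributes (exponent × relative error)² to (δQ/Q)²:
  (2·δb/b)² = (2×0.0409)² = 0.00668;  (3·δq/q)² = (3×0.0531)² = 0.0254;  (2·δa/a)² = (2×0.0104)² = 0.000436;  (-2·δr/r)² = (-2×0.0929)² = 0.0345
δQ/Q = √(0.0670) = 0.259
Q = 26.2, so δQ = 0.259 × 26.2 = 6.78.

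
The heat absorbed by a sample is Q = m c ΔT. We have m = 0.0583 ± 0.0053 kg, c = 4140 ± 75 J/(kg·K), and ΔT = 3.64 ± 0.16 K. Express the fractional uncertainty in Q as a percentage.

10.3%

For a monomial Q ∝ m, c, ΔT, fractional errors add in quadrature:
  (1·δm/m)² = (1×0.0909)² = 0.00826;  (1·δc/c)² = (1×0.0181)² = 0.000328;  (1·δΔT/ΔT)² = (1×0.0440)² = 0.00193
δQ/Q = √(0.0105) = 0.103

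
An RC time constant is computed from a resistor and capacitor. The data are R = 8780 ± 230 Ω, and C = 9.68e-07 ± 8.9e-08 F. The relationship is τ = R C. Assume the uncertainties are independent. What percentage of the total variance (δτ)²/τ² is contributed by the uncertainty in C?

(δτ/τ)² = (1·δR/R)² + (1·δC/C)²
  R term: (1×0.0262)² = 0.000686
  C term: (1×0.0919)² = 0.00845
Total = 0.00914. Share from C = 0.00845/0.00914 = 0.925.

92.5%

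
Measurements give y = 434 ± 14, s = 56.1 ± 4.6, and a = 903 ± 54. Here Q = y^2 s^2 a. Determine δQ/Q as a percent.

Each factor contributes (exponent × relative error)² to (δQ/Q)²:
  (2·δy/y)² = (2×0.0323)² = 0.00416;  (2·δs/s)² = (2×0.0820)² = 0.0269;  (1·δa/a)² = (1×0.0598)² = 0.00358
δQ/Q = √(0.0346) = 0.186

18.6%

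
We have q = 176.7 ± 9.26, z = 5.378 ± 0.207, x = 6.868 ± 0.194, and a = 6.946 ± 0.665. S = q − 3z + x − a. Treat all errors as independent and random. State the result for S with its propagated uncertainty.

S is a linear combination, so absolute uncertainties add in quadrature:
  (δq)² = 85.7;  (3·δz)² = 0.386;  (δx)² = 0.0376;  (δa)² = 0.442
δS = √(86.6) = 9.31
S = 160.5.

160.5 ± 9.31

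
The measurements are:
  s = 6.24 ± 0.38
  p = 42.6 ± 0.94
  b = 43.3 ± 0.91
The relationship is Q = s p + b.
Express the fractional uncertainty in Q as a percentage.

5.58%

Let w = s·p = 266. δw/w = √((1·δs/s)² + (1·δp/p)²) = √(0.00371 + 0.000487) = 0.0648, so δw = 17.2.
Q = w + b: δQ = √(δw² + δb²) = √(296 + 0.828) = 17.2
Q = 309, so δQ/Q = 17.2/309 = 0.0558.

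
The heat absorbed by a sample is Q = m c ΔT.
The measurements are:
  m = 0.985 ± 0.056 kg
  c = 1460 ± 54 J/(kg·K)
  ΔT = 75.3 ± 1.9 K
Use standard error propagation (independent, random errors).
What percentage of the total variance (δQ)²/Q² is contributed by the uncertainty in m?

(δQ/Q)² = (1·δm/m)² + (1·δc/c)² + (1·δΔT/ΔT)²
  m term: (1×0.0569)² = 0.00323
  c term: (1×0.0370)² = 0.00137
  ΔT term: (1×0.0252)² = 0.000637
Total = 0.00524. Share from m = 0.00323/0.00524 = 0.617.

61.7%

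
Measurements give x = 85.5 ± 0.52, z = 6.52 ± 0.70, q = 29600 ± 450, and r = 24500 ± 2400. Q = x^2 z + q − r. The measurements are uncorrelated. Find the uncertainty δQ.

5700

Let p = x^2·z = 47700. δp/p = √((2·δx/x)² + (1·δz/z)²) = √(0.000148 + 0.0115) = 0.108, so δp = 5150.
Q = p + q − r: δQ = √(δp² + δq² + δr²) = √(2.65e+07 + 2.02e+05 + 5.76e+06) = 5700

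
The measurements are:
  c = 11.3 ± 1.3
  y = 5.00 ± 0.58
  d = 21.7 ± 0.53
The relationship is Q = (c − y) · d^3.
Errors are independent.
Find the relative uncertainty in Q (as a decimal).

Let u = c − y = 6.30. δu = √(δc² + δy²) = √(1.69 + 0.336) = 1.42, so δu/u = 0.226.
Q is then a monomial in u, d:
δQ/Q = √((δu/u)² + (3·δd/d)²) = √(0.0511 + 0.00537) = 0.238

0.238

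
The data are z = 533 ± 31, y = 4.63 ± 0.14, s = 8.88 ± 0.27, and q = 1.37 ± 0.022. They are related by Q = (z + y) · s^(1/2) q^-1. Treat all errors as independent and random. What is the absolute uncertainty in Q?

72.2

Let u = z + y = 538. δu = √(δz² + δy²) = √(961 + 0.0196) = 31.0, so δu/u = 0.0577.
Q is then a monomial in u, s, q:
δQ/Q = √((δu/u)² + (½·δs/s)² + (-1·δq/q)²) = √(0.00332 + 0.000231 + 0.000258) = 0.0618
Q = 1170, so δQ = 0.0618 × 1170 = 72.2.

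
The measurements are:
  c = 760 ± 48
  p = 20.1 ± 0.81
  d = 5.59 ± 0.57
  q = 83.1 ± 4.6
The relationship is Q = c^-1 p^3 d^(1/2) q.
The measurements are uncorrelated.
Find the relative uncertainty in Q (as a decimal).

Each factor contributes (exponent × relative error)² to (δQ/Q)²:
  (-1·δc/c)² = (-1×0.0632)² = 0.00399;  (3·δp/p)² = (3×0.0403)² = 0.0146;  (½·δd/d)² = (0.5×0.102)² = 0.00260;  (1·δq/q)² = (1×0.0554)² = 0.00306
δQ/Q = √(0.0243) = 0.156

0.156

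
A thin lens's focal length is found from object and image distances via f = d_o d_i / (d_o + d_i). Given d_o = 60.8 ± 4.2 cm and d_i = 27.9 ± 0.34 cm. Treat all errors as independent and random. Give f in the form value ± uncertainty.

19.1 ± 0.445 cm

∂f/∂d_o = (d_i/(d_o+d_i))² = 0.0989;  ∂f/∂d_i = (d_o/(d_o+d_i))² = 0.470
δf = √((∂f/∂d_o · δd_o)² + (∂f/∂d_i · δd_i)²) = √(0.173 + 0.0255) = 0.445 cm
f = 19.1 cm.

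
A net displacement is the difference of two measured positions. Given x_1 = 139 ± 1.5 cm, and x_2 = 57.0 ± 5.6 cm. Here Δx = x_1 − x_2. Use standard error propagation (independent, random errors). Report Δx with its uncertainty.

82.0 ± 5.80 cm

Sums and differences: (δΔx)² = Σ (cᵢ δxᵢ)².
  (δx_1)² = 2.25;  (δx_2)² = 31.4
δΔx = √(33.6) = 5.80 cm
Δx = 82.0 cm.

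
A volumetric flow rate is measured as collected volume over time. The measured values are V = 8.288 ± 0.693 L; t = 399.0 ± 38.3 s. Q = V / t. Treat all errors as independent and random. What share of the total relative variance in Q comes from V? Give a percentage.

43.1%

(δQ/Q)² = (1·δV/V)² + (-1·δt/t)²
  V term: (1×0.0836)² = 0.00699
  t term: (-1×0.0960)² = 0.00921
Total = 0.0162. Share from V = 0.00699/0.0162 = 0.431.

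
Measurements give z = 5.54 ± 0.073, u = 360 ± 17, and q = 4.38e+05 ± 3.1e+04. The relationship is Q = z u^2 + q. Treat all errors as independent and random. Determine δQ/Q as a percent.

Let p = z·u^2 = 7.18e+05. δp/p = √((1·δz/z)² + (2·δu/u)²) = √(0.000174 + 0.00892) = 0.0954, so δp = 68500.
Q = p + q: δQ = √(δp² + δq²) = √(4.69e+09 + 9.61e+08) = 75200
Q = 1.16e+06, so δQ/Q = 75200/1.16e+06 = 0.0650.

6.50%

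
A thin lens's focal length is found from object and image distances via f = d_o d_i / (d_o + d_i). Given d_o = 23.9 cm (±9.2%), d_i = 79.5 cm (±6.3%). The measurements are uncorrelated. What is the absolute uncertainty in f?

1.33 cm

∂f/∂d_o = (d_i/(d_o+d_i))² = 0.591;  ∂f/∂d_i = (d_o/(d_o+d_i))² = 0.0534
δf = √((∂f/∂d_o · δd_o)² + (∂f/∂d_i · δd_i)²) = √(1.69 + 0.0716) = 1.33 cm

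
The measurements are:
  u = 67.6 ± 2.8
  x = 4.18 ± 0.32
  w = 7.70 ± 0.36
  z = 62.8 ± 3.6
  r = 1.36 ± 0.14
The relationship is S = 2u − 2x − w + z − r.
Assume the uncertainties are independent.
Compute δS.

S is a linear combination, so absolute uncertainties add in quadrature:
  (2·δu)² = 31.4;  (2·δx)² = 0.410;  (δw)² = 0.130;  (δz)² = 13.0;  (δr)² = 0.0196
δS = √(44.9) = 6.70

6.70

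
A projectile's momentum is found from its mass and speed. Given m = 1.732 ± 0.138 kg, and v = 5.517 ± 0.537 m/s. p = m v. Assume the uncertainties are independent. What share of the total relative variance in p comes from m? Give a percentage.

(δp/p)² = (1·δm/m)² + (1·δv/v)²
  m term: (1×0.0797)² = 0.00635
  v term: (1×0.0973)² = 0.00947
Total = 0.0158. Share from m = 0.00635/0.0158 = 0.401.

40.1%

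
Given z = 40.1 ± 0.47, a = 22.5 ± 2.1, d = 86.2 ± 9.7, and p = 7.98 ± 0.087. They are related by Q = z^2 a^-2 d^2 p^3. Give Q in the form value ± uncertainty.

Since Q is a product/quotient, work with relative uncertainties:
  (2·δz/z)² = (2×0.0117)² = 0.000549;  (-2·δa/a)² = (-2×0.0933)² = 0.0348;  (2·δd/d)² = (2×0.113)² = 0.0507;  (3·δp/p)² = (3×0.0109)² = 0.00107
δQ/Q = √(0.0871) = 0.295
Q = 1.2e+07, so δQ = 0.295 × 1.2e+07 = 3.54e+06.

(1.20 ± 0.354) × 10^7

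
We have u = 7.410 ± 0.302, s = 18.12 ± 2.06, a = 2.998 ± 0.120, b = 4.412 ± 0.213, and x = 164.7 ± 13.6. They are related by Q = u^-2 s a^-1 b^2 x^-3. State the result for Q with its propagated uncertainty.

Since Q is a product/quotient, work with relative uncertainties:
  (-2·δu/u)² = (-2×0.0408)² = 0.00664;  (1·δs/s)² = (1×0.114)² = 0.0129;  (-1·δa/a)² = (-1×0.0400)² = 0.00160;  (2·δb/b)² = (2×0.0483)² = 0.00932;  (-3·δx/x)² = (-3×0.0826)² = 0.0614
δQ/Q = √(0.0919) = 0.303
Q = 4.796e-07, so δQ = 0.303 × 4.796e-07 = 1.45e-07.

(4.796 ± 1.45) × 10^-7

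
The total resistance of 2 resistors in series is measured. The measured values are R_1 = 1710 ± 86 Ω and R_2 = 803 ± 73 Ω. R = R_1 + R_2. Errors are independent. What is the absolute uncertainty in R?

113 Ω

For a sum/difference, combine absolute errors in quadrature:
  (δR_1)² = 7400;  (δR_2)² = 5330
δR = √(12700) = 113 Ω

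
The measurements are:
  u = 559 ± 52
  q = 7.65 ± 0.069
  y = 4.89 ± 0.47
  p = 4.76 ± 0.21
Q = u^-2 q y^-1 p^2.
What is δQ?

Q is a product of powers, so relative uncertainties combine in quadrature:
  (-2·δu/u)² = (-2×0.0930)² = 0.0346;  (1·δq/q)² = (1×0.00902)² = 8.14e-05;  (-1·δy/y)² = (-1×0.0961)² = 0.00924;  (2·δp/p)² = (2×0.0441)² = 0.00779
δQ/Q = √(0.0517) = 0.227
Q = 0.000113, so δQ = 0.227 × 0.000113 = 2.58e-05.

2.58e-05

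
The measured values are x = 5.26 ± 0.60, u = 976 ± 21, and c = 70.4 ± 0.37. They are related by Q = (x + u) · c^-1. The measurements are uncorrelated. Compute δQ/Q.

0.0220

Let w = x + u = 981. δw = √(δx² + δu²) = √(0.360 + 441) = 21.0, so δw/w = 0.0214.
Q is then a monomial in w, c:
δQ/Q = √((δw/w)² + (-1·δc/c)²) = √(0.000458 + 2.76e-05) = 0.0220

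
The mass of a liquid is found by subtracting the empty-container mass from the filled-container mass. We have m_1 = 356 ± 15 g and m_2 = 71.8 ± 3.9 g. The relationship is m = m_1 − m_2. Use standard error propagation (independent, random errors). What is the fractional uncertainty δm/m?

Absolute uncertainties add in quadrature for a linear combination:
  (δm_1)² = 225;  (δm_2)² = 15.2
δm = √(240) = 15.5 g
m = 284 g, so δm/m = 15.5/284 = 0.0545.

0.0545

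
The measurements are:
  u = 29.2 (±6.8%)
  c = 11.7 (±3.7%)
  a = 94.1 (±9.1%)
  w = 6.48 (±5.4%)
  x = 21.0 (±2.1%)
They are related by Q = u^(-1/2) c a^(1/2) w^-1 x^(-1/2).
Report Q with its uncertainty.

Each factor contributes (exponent × relative error)² to (δQ/Q)²:
  (−½·δu/u)² = (-0.5×0.0680)² = 0.00116;  (1·δc/c)² = (1×0.0370)² = 0.00137;  (½·δa/a)² = (0.5×0.0910)² = 0.00207;  (-1·δw/w)² = (-1×0.0540)² = 0.00292;  (−½·δx/x)² = (-0.5×0.0210)² = 0.000110
δQ/Q = √(0.00762) = 0.0873
Q = 0.707, so δQ = 0.0873 × 0.707 = 0.0617.

0.707 ± 0.0617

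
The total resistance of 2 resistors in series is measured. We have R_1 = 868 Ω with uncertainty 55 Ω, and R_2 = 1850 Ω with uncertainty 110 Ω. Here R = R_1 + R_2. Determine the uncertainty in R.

R is a linear combination, so absolute uncertainties add in quadrature:
  (δR_1)² = 3020;  (δR_2)² = 12100
δR = √(15100) = 123 Ω

123 Ω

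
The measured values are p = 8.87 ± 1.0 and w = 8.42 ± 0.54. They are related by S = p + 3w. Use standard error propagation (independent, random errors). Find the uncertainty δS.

S is a linear combination, so absolute uncertainties add in quadrature:
  (δp)² = 1.00;  (3·δw)² = 2.62
δS = √(3.62) = 1.90

1.90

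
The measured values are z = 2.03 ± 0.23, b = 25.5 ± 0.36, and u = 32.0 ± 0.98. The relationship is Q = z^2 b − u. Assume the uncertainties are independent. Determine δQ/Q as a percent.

32.7%

Let p = z^2·b = 105. δp/p = √((2·δz/z)² + (1·δb/b)²) = √(0.0513 + 0.000199) = 0.227, so δp = 23.9.
Q = p − u: δQ = √(δp² + δu²) = √(569 + 0.960) = 23.9
Q = 73.1, so δQ/Q = 23.9/73.1 = 0.327.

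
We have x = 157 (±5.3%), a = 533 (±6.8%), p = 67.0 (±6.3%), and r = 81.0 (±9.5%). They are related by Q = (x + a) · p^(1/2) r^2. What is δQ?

7.41e+06

Let u = x + a = 690. δu = √(δx² + δa²) = √(69.2 + 1310) = 37.2, so δu/u = 0.0539.
Q is then a monomial in u, p, r:
δQ/Q = √((δu/u)² + (½·δp/p)² + (2·δr/r)²) = √(0.00290 + 0.000992 + 0.0361) = 0.200
Q = 3.71e+07, so δQ = 0.200 × 3.71e+07 = 7.41e+06.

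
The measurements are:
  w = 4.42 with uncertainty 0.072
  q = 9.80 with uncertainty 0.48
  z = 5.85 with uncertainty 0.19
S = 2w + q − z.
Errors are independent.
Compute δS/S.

For a sum/difference, combine absolute errors in quadrature:
  (2·δw)² = 0.0207;  (δq)² = 0.230;  (δz)² = 0.0361
δS = √(0.287) = 0.536
S = 12.8, so δS/S = 0.536/12.8 = 0.0419.

0.0419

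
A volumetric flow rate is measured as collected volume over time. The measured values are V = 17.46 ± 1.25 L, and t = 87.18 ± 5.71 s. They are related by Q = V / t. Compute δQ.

0.0194 L/s

For a monomial Q ∝ V, t^-1, fractional errors add in quadrature:
  (1·δV/V)² = (1×0.0716)² = 0.00513;  (-1·δt/t)² = (-1×0.0655)² = 0.00429
δQ/Q = √(0.00942) = 0.0970
Q = 0.2003 L/s, so δQ = 0.0970 × 0.2003 = 0.0194 L/s.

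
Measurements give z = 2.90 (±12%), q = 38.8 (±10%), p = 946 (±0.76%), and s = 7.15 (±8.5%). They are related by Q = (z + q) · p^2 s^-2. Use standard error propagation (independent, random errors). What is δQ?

Let u = z + q = 41.7. δu = √(δz² + δq²) = √(0.121 + 15.1) = 3.90, so δu/u = 0.0934.
Q is then a monomial in u, p, s:
δQ/Q = √((δu/u)² + (2·δp/p)² + (-2·δs/s)²) = √(0.00873 + 0.000231 + 0.0289) = 0.195
Q = 7.3e+05, so δQ = 0.195 × 7.3e+05 = 1.42e+05.

1.42e+05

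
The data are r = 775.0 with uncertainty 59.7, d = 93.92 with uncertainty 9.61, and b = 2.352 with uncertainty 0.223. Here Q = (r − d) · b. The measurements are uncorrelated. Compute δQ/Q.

0.130

Let u = r − d = 681.1. δu = √(δr² + δd²) = √(3560 + 92.4) = 60.5, so δu/u = 0.0888.
Q is then a monomial in u, b:
δQ/Q = √((δu/u)² + (1·δb/b)²) = √(0.00788 + 0.00899) = 0.130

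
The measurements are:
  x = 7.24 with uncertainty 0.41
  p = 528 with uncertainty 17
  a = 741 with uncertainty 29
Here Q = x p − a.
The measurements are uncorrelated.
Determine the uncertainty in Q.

Let w = x·p = 3820. δw/w = √((1·δx/x)² + (1·δp/p)²) = √(0.00321 + 0.00104) = 0.0651, so δw = 249.
Q = w − a: δQ = √(δw² + δa²) = √(62000 + 841) = 251

251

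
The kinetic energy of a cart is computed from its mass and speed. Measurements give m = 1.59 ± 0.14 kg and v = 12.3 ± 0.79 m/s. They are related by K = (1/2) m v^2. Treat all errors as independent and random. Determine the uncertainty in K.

Products/powers → add relative errors in quadrature, weighted by exponent:
  (1·δm/m)² = (1×0.0881)² = 0.00775;  (2·δv/v)² = (2×0.0642)² = 0.0165
δK/K = √(0.0243) = 0.156
K = 120 J, so δK = 0.156 × 120 = 18.7 J.

18.7 J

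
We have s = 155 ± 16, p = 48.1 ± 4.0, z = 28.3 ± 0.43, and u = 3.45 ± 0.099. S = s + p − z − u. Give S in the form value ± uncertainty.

Sums and differences: (δS)² = Σ (cᵢ δxᵢ)².
  (δs)² = 256;  (δp)² = 16.0;  (δz)² = 0.185;  (δu)² = 0.00980
δS = √(272) = 16.5
S = 171.

171 ± 16.5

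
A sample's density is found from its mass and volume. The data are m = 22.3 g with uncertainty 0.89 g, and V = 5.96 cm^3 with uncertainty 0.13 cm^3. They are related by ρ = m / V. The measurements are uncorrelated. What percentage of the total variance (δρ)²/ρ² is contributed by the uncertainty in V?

(δρ/ρ)² = (1·δm/m)² + (-1·δV/V)²
  m term: (1×0.0399)² = 0.00159
  V term: (-1×0.0218)² = 0.000476
Total = 0.00207. Share from V = 0.000476/0.00207 = 0.230.

23.0%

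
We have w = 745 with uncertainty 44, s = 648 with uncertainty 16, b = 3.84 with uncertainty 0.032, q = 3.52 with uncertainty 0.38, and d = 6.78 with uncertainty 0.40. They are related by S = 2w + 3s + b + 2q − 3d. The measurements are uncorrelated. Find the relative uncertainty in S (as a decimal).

Sums and differences: (δS)² = Σ (cᵢ δxᵢ)².
  (2·δw)² = 7740;  (3·δs)² = 2300;  (δb)² = 0.00102;  (2·δq)² = 0.578;  (3·δd)² = 1.44
δS = √(10100) = 100
S = 3420, so δS/S = 100/3420 = 0.0293.

0.0293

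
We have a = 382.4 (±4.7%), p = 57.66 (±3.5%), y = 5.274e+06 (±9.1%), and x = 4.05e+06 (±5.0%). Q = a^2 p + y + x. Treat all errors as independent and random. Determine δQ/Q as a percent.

Let w = a^2·p = 8.432e+06. δw/w = √((2·δa/a)² + (1·δp/p)²) = √(0.00884 + 0.00123) = 0.100, so δw = 8.46e+05.
Q = w + y + x: δQ = √(δw² + δy² + δx²) = √(7.15e+11 + 2.3e+11 + 4.1e+10) = 9.93e+05
Q = 1.776e+07, so δQ/Q = 9.93e+05/1.776e+07 = 0.0559.

5.59%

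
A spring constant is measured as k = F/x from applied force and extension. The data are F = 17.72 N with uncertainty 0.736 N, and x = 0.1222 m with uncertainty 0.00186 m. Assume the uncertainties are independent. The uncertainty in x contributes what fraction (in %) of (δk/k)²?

11.8%

(δk/k)² = (1·δF/F)² + (-1·δx/x)²
  F term: (1×0.0415)² = 0.00173
  x term: (-1×0.0152)² = 0.000232
Total = 0.00196. Share from x = 0.000232/0.00196 = 0.118.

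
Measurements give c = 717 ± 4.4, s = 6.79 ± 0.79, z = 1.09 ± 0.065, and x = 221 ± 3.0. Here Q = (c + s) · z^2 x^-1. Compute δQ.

Let u = c + s = 724. δu = √(δc² + δs²) = √(19.4 + 0.624) = 4.47, so δu/u = 0.00618.
Q is then a monomial in u, z, x:
δQ/Q = √((δu/u)² + (2·δz/z)² + (-1·δx/x)²) = √(3.81e-05 + 0.0142 + 0.000184) = 0.120
Q = 3.89, so δQ = 0.120 × 3.89 = 0.468.

0.468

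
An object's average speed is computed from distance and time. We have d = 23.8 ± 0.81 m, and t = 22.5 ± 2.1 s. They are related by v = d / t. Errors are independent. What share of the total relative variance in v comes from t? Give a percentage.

(δv/v)² = (1·δd/d)² + (-1·δt/t)²
  d term: (1×0.0340)² = 0.00116
  t term: (-1×0.0933)² = 0.00871
Total = 0.00987. Share from t = 0.00871/0.00987 = 0.883.

88.3%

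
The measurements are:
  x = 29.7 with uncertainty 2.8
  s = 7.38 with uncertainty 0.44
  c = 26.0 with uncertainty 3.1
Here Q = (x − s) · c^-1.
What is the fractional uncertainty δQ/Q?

0.174

Let u = x − s = 22.3. δu = √(δx² + δs²) = √(7.84 + 0.194) = 2.83, so δu/u = 0.127.
Q is then a monomial in u, c:
δQ/Q = √((δu/u)² + (-1·δc/c)²) = √(0.0161 + 0.0142) = 0.174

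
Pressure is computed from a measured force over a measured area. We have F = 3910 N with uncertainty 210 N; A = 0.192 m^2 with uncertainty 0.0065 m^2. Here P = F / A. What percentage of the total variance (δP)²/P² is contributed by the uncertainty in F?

71.6%

(δP/P)² = (1·δF/F)² + (-1·δA/A)²
  F term: (1×0.0537)² = 0.00288
  A term: (-1×0.0339)² = 0.00115
Total = 0.00403. Share from F = 0.00288/0.00403 = 0.716.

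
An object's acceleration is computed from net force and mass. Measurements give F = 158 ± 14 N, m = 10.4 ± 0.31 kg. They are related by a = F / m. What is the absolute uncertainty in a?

For a monomial a ∝ F, m^-1, fractional errors add in quadrature:
  (1·δF/F)² = (1×0.0886)² = 0.00785;  (-1·δm/m)² = (-1×0.0298)² = 0.000888
δa/a = √(0.00874) = 0.0935
a = 15.2 m/s^2, so δa = 0.0935 × 15.2 = 1.42 m/s^2.

1.42 m/s^2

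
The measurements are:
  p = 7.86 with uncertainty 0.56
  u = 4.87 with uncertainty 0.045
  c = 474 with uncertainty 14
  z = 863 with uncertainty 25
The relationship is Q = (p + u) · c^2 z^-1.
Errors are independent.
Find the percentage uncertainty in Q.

7.92%

Let w = p + u = 12.7. δw = √(δp² + δu²) = √(0.314 + 0.00202) = 0.562, so δw/w = 0.0441.
Q is then a monomial in w, c, z:
δQ/Q = √((δw/w)² + (2·δc/c)² + (-1·δz/z)²) = √(0.00195 + 0.00349 + 0.000839) = 0.0792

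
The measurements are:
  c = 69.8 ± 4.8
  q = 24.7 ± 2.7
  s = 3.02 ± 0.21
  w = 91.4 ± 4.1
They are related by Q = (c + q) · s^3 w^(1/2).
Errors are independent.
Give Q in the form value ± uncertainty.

Let u = c + q = 94.5. δu = √(δc² + δq²) = √(23.0 + 7.29) = 5.51, so δu/u = 0.0583.
Q is then a monomial in u, s, w:
δQ/Q = √((δu/u)² + (3·δs/s)² + (½·δw/w)²) = √(0.00340 + 0.0435 + 0.000503) = 0.218
Q = 24900, so δQ = 0.218 × 24900 = 5420.

24900 ± 5420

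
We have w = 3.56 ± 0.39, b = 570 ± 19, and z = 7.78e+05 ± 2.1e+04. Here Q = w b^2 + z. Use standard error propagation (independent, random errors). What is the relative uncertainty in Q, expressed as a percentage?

7.74%

Let p = w·b^2 = 1.16e+06. δp/p = √((1·δw/w)² + (2·δb/b)²) = √(0.0120 + 0.00444) = 0.128, so δp = 1.48e+05.
Q = p + z: δQ = √(δp² + δz²) = √(2.2e+10 + 4.41e+08) = 1.5e+05
Q = 1.93e+06, so δQ/Q = 1.5e+05/1.93e+06 = 0.0774.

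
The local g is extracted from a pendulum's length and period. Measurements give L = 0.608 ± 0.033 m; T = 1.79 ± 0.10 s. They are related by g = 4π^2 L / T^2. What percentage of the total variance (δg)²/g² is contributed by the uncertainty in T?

80.9%

(δg/g)² = (1·δL/L)² + (-2·δT/T)²
  L term: (1×0.0543)² = 0.00295
  T term: (-2×0.0559)² = 0.0125
Total = 0.0154. Share from T = 0.0125/0.0154 = 0.809.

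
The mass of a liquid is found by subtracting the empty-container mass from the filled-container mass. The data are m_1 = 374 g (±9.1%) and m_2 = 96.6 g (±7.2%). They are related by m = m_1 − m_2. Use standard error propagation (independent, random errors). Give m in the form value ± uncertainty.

277 ± 34.7 g

Absolute uncertainties add in quadrature for a linear combination:
  (δm_1)² = 1160;  (δm_2)² = 48.4
δm = √(1210) = 34.7 g
m = 277 g.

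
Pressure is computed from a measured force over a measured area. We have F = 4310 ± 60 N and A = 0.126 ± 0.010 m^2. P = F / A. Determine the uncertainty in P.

2760 Pa

P is a product of powers, so relative uncertainties combine in quadrature:
  (1·δF/F)² = (1×0.0139)² = 0.000194;  (-1·δA/A)² = (-1×0.0794)² = 0.00630
δP/P = √(0.00649) = 0.0806
P = 34200 Pa, so δP = 0.0806 × 34200 = 2760 Pa.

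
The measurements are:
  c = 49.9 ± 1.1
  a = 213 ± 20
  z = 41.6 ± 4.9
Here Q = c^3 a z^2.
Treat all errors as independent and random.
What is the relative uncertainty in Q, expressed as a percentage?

Since Q is a product/quotient, work with relative uncertainties:
  (3·δc/c)² = (3×0.0220)² = 0.00437;  (1·δa/a)² = (1×0.0939)² = 0.00882;  (2·δz/z)² = (2×0.118)² = 0.0555
δQ/Q = √(0.0687) = 0.262

26.2%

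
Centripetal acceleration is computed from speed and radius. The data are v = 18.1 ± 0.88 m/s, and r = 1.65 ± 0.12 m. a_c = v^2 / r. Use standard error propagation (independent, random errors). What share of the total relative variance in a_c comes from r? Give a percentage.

35.9%

(δa_c/a_c)² = (2·δv/v)² + (-1·δr/r)²
  v term: (2×0.0486)² = 0.00946
  r term: (-1×0.0727)² = 0.00529
Total = 0.0147. Share from r = 0.00529/0.0147 = 0.359.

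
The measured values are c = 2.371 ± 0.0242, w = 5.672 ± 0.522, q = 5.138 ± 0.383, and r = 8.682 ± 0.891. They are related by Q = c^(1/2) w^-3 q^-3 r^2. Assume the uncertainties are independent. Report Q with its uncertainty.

Each factor contributes (exponent × relative error)² to (δQ/Q)²:
  (½·δc/c)² = (0.5×0.0102)² = 2.6e-05;  (-3·δw/w)² = (-3×0.0920)² = 0.0762;  (-3·δq/q)² = (-3×0.0745)² = 0.0500;  (2·δr/r)² = (2×0.103)² = 0.0421
δQ/Q = √(0.168) = 0.410
Q = 0.004689, so δQ = 0.410 × 0.004689 = 0.00192.

0.004689 ± 0.00192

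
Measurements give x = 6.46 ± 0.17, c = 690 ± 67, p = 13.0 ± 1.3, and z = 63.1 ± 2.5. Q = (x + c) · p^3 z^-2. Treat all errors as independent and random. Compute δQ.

Let u = x + c = 696. δu = √(δx² + δc²) = √(0.0289 + 4490) = 67.0, so δu/u = 0.0962.
Q is then a monomial in u, p, z:
δQ/Q = √((δu/u)² + (3·δp/p)² + (-2·δz/z)²) = √(0.00925 + 0.0900 + 0.00628) = 0.325
Q = 384, so δQ = 0.325 × 384 = 125.

125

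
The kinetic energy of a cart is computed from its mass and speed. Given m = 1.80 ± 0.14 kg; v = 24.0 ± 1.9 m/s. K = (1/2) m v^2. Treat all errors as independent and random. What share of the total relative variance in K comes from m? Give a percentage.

19.4%

(δK/K)² = (1·δm/m)² + (2·δv/v)²
  m term: (1×0.0778)² = 0.00605
  v term: (2×0.0792)² = 0.0251
Total = 0.0311. Share from m = 0.00605/0.0311 = 0.194.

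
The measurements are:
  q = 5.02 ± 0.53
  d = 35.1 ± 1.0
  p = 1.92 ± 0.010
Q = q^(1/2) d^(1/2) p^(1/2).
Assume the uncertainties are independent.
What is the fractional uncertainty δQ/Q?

0.0547

Since Q is a product/quotient, work with relative uncertainties:
  (½·δq/q)² = (0.5×0.106)² = 0.00279;  (½·δd/d)² = (0.5×0.0285)² = 0.000203;  (½·δp/p)² = (0.5×0.00521)² = 6.78e-06
δQ/Q = √(0.00300) = 0.0547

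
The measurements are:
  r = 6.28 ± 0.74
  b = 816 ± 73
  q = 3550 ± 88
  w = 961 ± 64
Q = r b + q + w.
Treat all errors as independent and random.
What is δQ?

Let p = r·b = 5120. δp/p = √((1·δr/r)² + (1·δb/b)²) = √(0.0139 + 0.00800) = 0.148, so δp = 758.
Q = p + q + w: δQ = √(δp² + δq² + δw²) = √(5.75e+05 + 7740 + 4100) = 766

766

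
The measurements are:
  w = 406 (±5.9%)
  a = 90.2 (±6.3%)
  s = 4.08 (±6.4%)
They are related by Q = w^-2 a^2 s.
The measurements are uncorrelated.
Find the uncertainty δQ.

Relative error in a monomial: (δQ/Q)² = Σ (nᵢ · δxᵢ/xᵢ)².
  (-2·δw/w)² = (-2×0.0590)² = 0.0139;  (2·δa/a)² = (2×0.0630)² = 0.0159;  (1·δs/s)² = (1×0.0640)² = 0.00410
δQ/Q = √(0.0339) = 0.184
Q = 0.201, so δQ = 0.184 × 0.201 = 0.0371.

0.0371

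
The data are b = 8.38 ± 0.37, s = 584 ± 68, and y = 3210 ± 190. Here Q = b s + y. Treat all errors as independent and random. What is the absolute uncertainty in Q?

638

Let p = b·s = 4890. δp/p = √((1·δb/b)² + (1·δs/s)²) = √(0.00195 + 0.0136) = 0.125, so δp = 609.
Q = p + y: δQ = √(δp² + δy²) = √(3.71e+05 + 36100) = 638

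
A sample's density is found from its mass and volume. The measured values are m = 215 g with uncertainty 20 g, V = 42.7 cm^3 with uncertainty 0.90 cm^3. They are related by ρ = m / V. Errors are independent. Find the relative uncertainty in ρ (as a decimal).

Relative error in a monomial: (δρ/ρ)² = Σ (nᵢ · δxᵢ/xᵢ)².
  (1·δm/m)² = (1×0.0930)² = 0.00865;  (-1·δV/V)² = (-1×0.0211)² = 0.000444
δρ/ρ = √(0.00910) = 0.0954

0.0954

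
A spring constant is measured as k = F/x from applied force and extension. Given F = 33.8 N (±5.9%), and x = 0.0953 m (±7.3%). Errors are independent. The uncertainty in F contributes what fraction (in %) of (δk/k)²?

39.5%

(δk/k)² = (1·δF/F)² + (-1·δx/x)²
  F term: (1×0.0590)² = 0.00348
  x term: (-1×0.0730)² = 0.00533
Total = 0.00881. Share from F = 0.00348/0.00881 = 0.395.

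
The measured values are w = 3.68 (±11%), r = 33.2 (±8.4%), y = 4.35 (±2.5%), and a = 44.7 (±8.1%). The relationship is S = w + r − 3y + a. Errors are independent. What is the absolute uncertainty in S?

4.60

For a sum/difference, combine absolute errors in quadrature:
  (δw)² = 0.164;  (δr)² = 7.78;  (3·δy)² = 0.106;  (δa)² = 13.1
δS = √(21.2) = 4.60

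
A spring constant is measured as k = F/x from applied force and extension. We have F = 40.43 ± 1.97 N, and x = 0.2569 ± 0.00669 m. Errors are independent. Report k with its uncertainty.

Each factor contributes (exponent × relative error)² to (δk/k)²:
  (1·δF/F)² = (1×0.0487)² = 0.00237;  (-1·δx/x)² = (-1×0.0260)² = 0.000678
δk/k = √(0.00305) = 0.0552
k = 157.4 N/m, so δk = 0.0552 × 157.4 = 8.69 N/m.

157.4 ± 8.69 N/m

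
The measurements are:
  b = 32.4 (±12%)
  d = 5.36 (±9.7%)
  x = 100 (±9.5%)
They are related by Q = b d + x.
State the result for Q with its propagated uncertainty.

274 ± 28.4

Let p = b·d = 174. δp/p = √((1·δb/b)² + (1·δd/d)²) = √(0.0144 + 0.00941) = 0.154, so δp = 26.8.
Q = p + x: δQ = √(δp² + δx²) = √(718 + 90.2) = 28.4
Q = 274.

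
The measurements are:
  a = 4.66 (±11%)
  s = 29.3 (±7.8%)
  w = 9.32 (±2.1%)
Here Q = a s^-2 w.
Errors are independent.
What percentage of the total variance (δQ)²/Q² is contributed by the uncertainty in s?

(δQ/Q)² = (1·δa/a)² + (-2·δs/s)² + (1·δw/w)²
  a term: (1×0.110)² = 0.0121
  s term: (-2×0.0780)² = 0.0243
  w term: (1×0.0210)² = 0.000441
Total = 0.0369. Share from s = 0.0243/0.0369 = 0.660.

66.0%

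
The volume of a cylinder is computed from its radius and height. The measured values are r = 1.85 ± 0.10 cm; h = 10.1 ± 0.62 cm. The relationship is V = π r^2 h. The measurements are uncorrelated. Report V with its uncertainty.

109 ± 13.5 cm^3

Since V is a product/quotient, work with relative uncertainties:
  (2·δr/r)² = (2×0.0541)² = 0.0117;  (1·δh/h)² = (1×0.0614)² = 0.00377
δV/V = √(0.0155) = 0.124
V = 109 cm^3, so δV = 0.124 × 109 = 13.5 cm^3.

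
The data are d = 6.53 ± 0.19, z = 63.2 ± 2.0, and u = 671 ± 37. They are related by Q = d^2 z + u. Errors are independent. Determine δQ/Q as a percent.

5.42%

Let p = d^2·z = 2690. δp/p = √((2·δd/d)² + (1·δz/z)²) = √(0.00339 + 0.00100) = 0.0662, so δp = 179.
Q = p + u: δQ = √(δp² + δu²) = √(31900 + 1370) = 182
Q = 3370, so δQ/Q = 182/3370 = 0.0542.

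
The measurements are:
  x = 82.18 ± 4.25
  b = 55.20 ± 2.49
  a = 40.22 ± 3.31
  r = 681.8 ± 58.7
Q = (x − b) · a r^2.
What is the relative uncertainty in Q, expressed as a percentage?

Let u = x − b = 26.98. δu = √(δx² + δb²) = √(18.1 + 6.20) = 4.93, so δu/u = 0.183.
Q is then a monomial in u, a, r:
δQ/Q = √((δu/u)² + (1·δa/a)² + (2·δr/r)²) = √(0.0333 + 0.00677 + 0.0296) = 0.264

26.4%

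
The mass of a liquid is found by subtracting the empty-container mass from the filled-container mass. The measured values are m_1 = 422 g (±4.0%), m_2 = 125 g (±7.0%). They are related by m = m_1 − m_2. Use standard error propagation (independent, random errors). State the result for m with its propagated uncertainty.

297 ± 19.0 g

For a sum/difference, combine absolute errors in quadrature:
  (δm_1)² = 285;  (δm_2)² = 76.6
δm = √(361) = 19.0 g
m = 297 g.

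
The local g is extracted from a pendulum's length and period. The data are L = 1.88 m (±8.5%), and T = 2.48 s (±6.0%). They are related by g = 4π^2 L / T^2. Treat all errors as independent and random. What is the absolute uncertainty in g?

For a monomial g ∝ L, T^-2, fractional errors add in quadrature:
  (1·δL/L)² = (1×0.0850)² = 0.00723;  (-2·δT/T)² = (-2×0.0600)² = 0.0144
δg/g = √(0.0216) = 0.147
g = 12.1 m/s^2, so δg = 0.147 × 12.1 = 1.77 m/s^2.

1.77 m/s^2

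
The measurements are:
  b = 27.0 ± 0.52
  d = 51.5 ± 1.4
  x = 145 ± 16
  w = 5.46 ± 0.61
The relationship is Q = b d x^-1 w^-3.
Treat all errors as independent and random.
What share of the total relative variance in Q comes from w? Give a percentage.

(δQ/Q)² = (1·δb/b)² + (1·δd/d)² + (-1·δx/x)² + (-3·δw/w)²
  b term: (1×0.0193)² = 0.000371
  d term: (1×0.0272)² = 0.000739
  x term: (-1×0.110)² = 0.0122
  w term: (-3×0.112)² = 0.112
Total = 0.126. Share from w = 0.112/0.126 = 0.894.

89.4%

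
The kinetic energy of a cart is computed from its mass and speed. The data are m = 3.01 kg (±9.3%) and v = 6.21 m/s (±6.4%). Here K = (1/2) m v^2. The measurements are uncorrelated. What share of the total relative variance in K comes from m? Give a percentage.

34.6%

(δK/K)² = (1·δm/m)² + (2·δv/v)²
  m term: (1×0.0930)² = 0.00865
  v term: (2×0.0640)² = 0.0164
Total = 0.0250. Share from m = 0.00865/0.0250 = 0.346.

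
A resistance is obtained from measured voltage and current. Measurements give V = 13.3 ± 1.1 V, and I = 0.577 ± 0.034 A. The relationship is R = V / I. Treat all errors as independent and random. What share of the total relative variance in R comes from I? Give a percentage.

33.7%

(δR/R)² = (1·δV/V)² + (-1·δI/I)²
  V term: (1×0.0827)² = 0.00684
  I term: (-1×0.0589)² = 0.00347
Total = 0.0103. Share from I = 0.00347/0.0103 = 0.337.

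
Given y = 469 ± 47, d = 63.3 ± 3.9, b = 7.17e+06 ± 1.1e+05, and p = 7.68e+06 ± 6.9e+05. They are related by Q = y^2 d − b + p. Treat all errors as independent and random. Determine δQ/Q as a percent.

20.8%

Let w = y^2·d = 1.39e+07. δw/w = √((2·δy/y)² + (1·δd/d)²) = √(0.0402 + 0.00380) = 0.210, so δw = 2.92e+06.
Q = w − b + p: δQ = √(δw² + δb² + δp²) = √(8.52e+12 + 1.21e+10 + 4.76e+11) = 3e+06
Q = 1.44e+07, so δQ/Q = 3e+06/1.44e+07 = 0.208.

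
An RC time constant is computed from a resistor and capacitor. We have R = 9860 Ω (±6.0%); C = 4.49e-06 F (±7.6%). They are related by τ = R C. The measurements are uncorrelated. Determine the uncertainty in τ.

Relative error in a monomial: (δτ/τ)² = Σ (nᵢ · δxᵢ/xᵢ)².
  (1·δR/R)² = (1×0.0600)² = 0.00360;  (1·δC/C)² = (1×0.0760)² = 0.00578
δτ/τ = √(0.00938) = 0.0968
τ = 0.0443 s, so δτ = 0.0968 × 0.0443 = 0.00429 s.

0.00429 s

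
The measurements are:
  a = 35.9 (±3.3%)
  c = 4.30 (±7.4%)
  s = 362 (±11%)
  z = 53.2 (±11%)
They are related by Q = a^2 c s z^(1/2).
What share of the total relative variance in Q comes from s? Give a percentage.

48.5%

(δQ/Q)² = (2·δa/a)² + (1·δc/c)² + (1·δs/s)² + (½·δz/z)²
  a term: (2×0.0330)² = 0.00436
  c term: (1×0.0740)² = 0.00548
  s term: (1×0.110)² = 0.0121
  z term: (0.5×0.110)² = 0.00302
Total = 0.0250. Share from s = 0.0121/0.0250 = 0.485.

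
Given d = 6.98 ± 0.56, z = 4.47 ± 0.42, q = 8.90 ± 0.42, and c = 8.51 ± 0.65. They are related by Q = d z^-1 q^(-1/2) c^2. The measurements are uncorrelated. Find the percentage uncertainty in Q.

19.8%

Since Q is a product/quotient, work with relative uncertainties:
  (1·δd/d)² = (1×0.0802)² = 0.00644;  (-1·δz/z)² = (-1×0.0940)² = 0.00883;  (−½·δq/q)² = (-0.5×0.0472)² = 0.000557;  (2·δc/c)² = (2×0.0764)² = 0.0233
δQ/Q = √(0.0392) = 0.198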